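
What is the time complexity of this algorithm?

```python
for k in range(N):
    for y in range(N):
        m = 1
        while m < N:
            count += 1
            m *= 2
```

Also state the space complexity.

Time complexity: O(n^2 log n).
Space complexity: O(1).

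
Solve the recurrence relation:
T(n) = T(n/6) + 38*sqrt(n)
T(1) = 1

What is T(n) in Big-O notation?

Each level contributes sqrt(n/6^k). Geometric series with ratio 1/sqrt(6) < 1 sums to O(sqrt(n)).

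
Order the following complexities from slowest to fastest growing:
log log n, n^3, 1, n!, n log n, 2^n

Ordered by growth rate: 1 < log log n < n log n < n^3 < 2^n < n!.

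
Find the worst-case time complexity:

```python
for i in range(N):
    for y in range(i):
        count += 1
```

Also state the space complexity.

Time complexity: O(n^2).
Space complexity: O(1).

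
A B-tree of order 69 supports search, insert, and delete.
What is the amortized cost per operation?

B-tree of order 69 has height O(log_69 n). Each operation traverses the tree height. Splits during insert and merges during delete are O(1) each and occur at most once per level. Total cost per operation: O(log_69 n).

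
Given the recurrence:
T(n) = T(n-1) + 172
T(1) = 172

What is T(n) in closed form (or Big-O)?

Unrolling: T(n) = T(n-1) + 172 = T(n-2) + 2*172 = ... = T(1) + (n-1)*172 = 172 + (n-1)*172 = 172n.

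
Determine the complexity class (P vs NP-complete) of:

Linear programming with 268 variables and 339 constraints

This problem is in P: the ellipsoid and interior-point methods run in polynomial time.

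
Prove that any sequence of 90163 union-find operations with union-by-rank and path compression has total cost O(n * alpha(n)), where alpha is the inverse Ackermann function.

Using Tarjan's analysis with rank-based potential function. Union-by-rank keeps tree height O(log n). Path compression flattens paths during find. For n = 90163 operations, total cost is O(n * alpha(n)), effectively O(n) since alpha grows incredibly slowly.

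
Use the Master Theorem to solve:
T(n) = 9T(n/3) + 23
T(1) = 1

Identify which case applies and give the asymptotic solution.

a=9, b=3, f(n)=23.
log_3(9) = 2 > 0.
Since f(n) = O(n^0) is polynomially smaller than n^2, Case 1 applies.
T(n) = Theta(n^2).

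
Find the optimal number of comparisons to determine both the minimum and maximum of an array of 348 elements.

Naive approach: 694 comparisons (347 for max + 347 for min).
Optimal: Compare elements in pairs first (floor(n/2) = 174 comparisons), then find max among winners and min among losers (173 comparisons each).
Total: ceil(3n/2) - 2 = 520 comparisons. An adversary argument shows this is also a lower bound.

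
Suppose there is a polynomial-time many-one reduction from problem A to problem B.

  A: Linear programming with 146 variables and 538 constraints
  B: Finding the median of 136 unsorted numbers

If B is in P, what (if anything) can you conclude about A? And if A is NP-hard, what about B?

A poly-time reduction A <=_p B means any A-instance can be transformed to a B-instance in poly time.
If B is in P: compose the reduction with B's poly-time algorithm to solve A in poly time, so A is in P.
If A is NP-hard: every NP problem reduces to A, which reduces to B; composing reductions, every NP problem reduces to B, so B is NP-hard.
(Here in fact A is P and B is P.)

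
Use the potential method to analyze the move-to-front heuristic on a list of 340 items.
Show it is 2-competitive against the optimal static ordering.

Let Phi = number of inversions between the MTF list and the optimal static list (0 <= Phi <= C(340,2)). Accessing an element at MTF position k and optimal position j: the move-to-front destroys all k-1 inversions in front of it that are not in front in optimal (>= k-j of them) and creates at most j-1 new ones. Amortized cost <= k + (j-1) - (k-j) = 2j - 1 <= 2 * optimal cost.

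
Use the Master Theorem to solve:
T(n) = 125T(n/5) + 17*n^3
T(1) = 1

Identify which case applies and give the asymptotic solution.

a=125, b=5, f(n)=17*n^3.
log_5(125) = 3, so n^(log_b(a)) = n^3.
f(n) = Theta(n^3), so Case 2 applies.
T(n) = Theta(n^3 log n).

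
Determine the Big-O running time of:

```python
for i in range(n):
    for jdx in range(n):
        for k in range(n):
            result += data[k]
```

Time complexity: O(n^3).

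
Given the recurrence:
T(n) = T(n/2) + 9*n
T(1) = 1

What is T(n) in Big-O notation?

Geometric series: 9*n*(1 + 1/2 + 1/2^2 + ...) = O(n). T(n) = O(n).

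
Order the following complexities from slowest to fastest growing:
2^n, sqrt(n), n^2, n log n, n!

Ordered by growth rate: sqrt(n) < n log n < n^2 < 2^n < n!.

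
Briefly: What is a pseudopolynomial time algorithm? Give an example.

A pseudopolynomial algorithm runs in time polynomial in the numeric value of the input, but exponential in the input length. The dynamic programming solution for Subset Sum runs in O(n*W) where W is the target sum. This is pseudopolynomial because W can be exponential in the number of bits to represent it.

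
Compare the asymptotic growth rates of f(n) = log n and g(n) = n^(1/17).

g(n) = n^(1/17) grows faster: any positive power of n dominates log n.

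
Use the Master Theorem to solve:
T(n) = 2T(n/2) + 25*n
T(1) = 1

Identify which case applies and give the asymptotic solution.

a=2, b=2, f(n)=25*n.
log_2(2) = 1, so n^(log_b(a)) = n.
f(n) = Theta(n), so Case 2 applies.
T(n) = Theta(n log n).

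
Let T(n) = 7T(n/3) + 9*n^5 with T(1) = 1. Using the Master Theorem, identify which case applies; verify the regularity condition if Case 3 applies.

a=7, b=3, f(n)=9*n^5.
log_3(7) = 1.771 < 5.
f(n) = Omega(n^(1.771+epsilon)) for some epsilon > 0, so Case 3 is the candidate.
Regularity: a*f(n/b) = 7*9*(n/3)^5 = (7/243)*9*n^5 <= c*f(n) with c = 7/243 < 1. Satisfied.
Case 3: T(n) = Theta(n^5).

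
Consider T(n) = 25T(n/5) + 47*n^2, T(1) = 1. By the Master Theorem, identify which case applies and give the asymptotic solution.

a=25, b=5, f(n)=47*n^2.
log_5(25) = 2, so n^(log_b(a)) = n^2.
f(n) = Theta(n^2), so Case 2 applies.
T(n) = Theta(n^2 log n).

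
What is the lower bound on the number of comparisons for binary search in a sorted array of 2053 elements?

With 2053 possible positions, we need at least ceil(log_2(2053)) = 12 comparisons. Each comparison splits the remaining candidates by at most half.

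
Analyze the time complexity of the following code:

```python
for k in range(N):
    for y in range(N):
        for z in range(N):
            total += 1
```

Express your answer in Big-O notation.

Time complexity: O(n^3).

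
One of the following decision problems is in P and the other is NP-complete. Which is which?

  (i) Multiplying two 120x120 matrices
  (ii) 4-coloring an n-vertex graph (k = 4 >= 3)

(i) is P: the schoolbook algorithm runs in O(n^3).
(ii) is NP-complete: graph k-coloring for k>=3 is NP-complete by reduction from 3-SAT.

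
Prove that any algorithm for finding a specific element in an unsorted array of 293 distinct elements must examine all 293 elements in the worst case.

Adversary argument: if the algorithm examines fewer than 293 elements, the adversary places the target in an unexamined position. The algorithm cannot distinguish 'not present' from 'in unexamined position'.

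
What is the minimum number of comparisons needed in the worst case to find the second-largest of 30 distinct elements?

Lower bound: finding the max needs 30-1 comparisons. By the adversary weight-doubling argument, the max must personally win >= ceil(log_2(30)) = 5 comparisons; the 2nd-largest is among those 5 losers, needing 5-1 more comparisons. Total >= 30-1 + 5-1 = 33. A balanced knockout tournament achieves this.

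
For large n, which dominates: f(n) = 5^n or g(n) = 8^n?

g(n) = 8^n grows faster: (8/5)^n -> infinity since 8/5 > 1.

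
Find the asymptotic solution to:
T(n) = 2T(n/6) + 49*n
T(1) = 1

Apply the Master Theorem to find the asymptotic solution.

a=2, b=6, f(n)=49*n. log_6(2) = 0.3869 < 1. Case 3: T(n) = O(n).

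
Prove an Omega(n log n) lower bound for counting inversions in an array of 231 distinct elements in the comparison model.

Decision-tree argument: at any leaf, the comparisons made (with transitivity) must totally order all 231 elements -- otherwise some pair (i,j) is unordered, and an adversary can present two inputs agreeing on every comparison made but with that pair flipped, changing the inversion count by 1, so the leaf's output is wrong on one of them. Hence the tree has >= 231! leaves and height >= log_2(231!) = Omega(n log n). Modified merge sort achieves O(n log n).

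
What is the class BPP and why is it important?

BPP (Bounded-error Probabilistic Polynomial time) is the class of problems solvable by a randomized algorithm in polynomial time with error probability at most 1/3. BPP contains P and is contained in PSPACE. It is widely conjectured that P = BPP, meaning randomness does not help for decision problems.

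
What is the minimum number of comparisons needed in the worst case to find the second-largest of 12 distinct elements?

Lower bound: finding the max needs 12-1 comparisons. By the adversary weight-doubling argument, the max must personally win >= ceil(log_2(12)) = 4 comparisons; the 2nd-largest is among those 4 losers, needing 4-1 more comparisons. Total >= 12-1 + 4-1 = 14. A balanced knockout tournament achieves this.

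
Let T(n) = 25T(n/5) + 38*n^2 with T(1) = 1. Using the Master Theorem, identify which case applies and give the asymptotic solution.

a=25, b=5, f(n)=38*n^2.
log_5(25) = 2, so n^(log_b(a)) = n^2.
f(n) = Theta(n^2), so Case 2 applies.
T(n) = Theta(n^2 log n).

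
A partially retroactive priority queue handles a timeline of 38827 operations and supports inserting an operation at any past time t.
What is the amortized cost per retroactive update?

Partially retroactive priority queues (Demaine-Iacono-Langerman) allow updates at past times with queries only at the present. With a balanced BST over the m = 38827 timeline events tracking bridges, each retroactive insert or delete is O(log m) amortized.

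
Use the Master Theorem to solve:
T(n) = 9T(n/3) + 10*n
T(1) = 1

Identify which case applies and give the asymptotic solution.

a=9, b=3, f(n)=10*n.
log_3(9) = 2 > 1.
Since f(n) = O(n^1) is polynomially smaller than n^2, Case 1 applies.
T(n) = Theta(n^2).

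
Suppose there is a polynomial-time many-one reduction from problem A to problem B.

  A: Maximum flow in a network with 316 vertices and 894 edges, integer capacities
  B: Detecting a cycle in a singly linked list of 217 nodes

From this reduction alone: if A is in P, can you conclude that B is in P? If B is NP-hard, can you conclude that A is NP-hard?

A poly-time reduction A <=_p B transfers tractability DOWN (B easy => A easy) and hardness UP (A hard => B hard), not the reverse.
From A in P, the reduction alone does NOT give B in P: any problem in P trivially reduces to SAT, yet SAT is not known to be in P.
From B NP-hard, the reduction alone does NOT give A NP-hard: again, easy problems reduce to hard ones.
(Here in fact A is P and B is P.)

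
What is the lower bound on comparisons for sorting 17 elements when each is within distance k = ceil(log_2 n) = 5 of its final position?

Partition the 17 positions into floor(n/k) blocks of k = 5 consecutive positions; any permutation within a block keeps every element within k of its final position, so there are at least (k!)^(n/k) distinguishable inputs. Lower bound: log_2((k!)^(n/k)) = (n/k) * log_2(k!) = Theta(n log k); with k = ceil(log_2 n), this is Omega(n log log n).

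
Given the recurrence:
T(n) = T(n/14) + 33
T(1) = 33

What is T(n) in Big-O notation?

Each step divides n by 14 and adds 33. After log_14(n) steps, T(n) = O(log n).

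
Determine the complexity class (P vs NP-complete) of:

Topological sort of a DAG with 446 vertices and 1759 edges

This problem is in P: DFS-based topological sort runs in O(V+E).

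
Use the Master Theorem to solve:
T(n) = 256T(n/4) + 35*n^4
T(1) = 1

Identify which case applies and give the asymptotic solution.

a=256, b=4, f(n)=35*n^4.
log_4(256) = 4, so n^(log_b(a)) = n^4.
f(n) = Theta(n^4), so Case 2 applies.
T(n) = Theta(n^4 log n).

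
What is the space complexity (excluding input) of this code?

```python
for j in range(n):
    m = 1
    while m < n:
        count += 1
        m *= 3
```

Space complexity: O(1).
Only a constant amount of auxiliary storage is used; nothing grows with n.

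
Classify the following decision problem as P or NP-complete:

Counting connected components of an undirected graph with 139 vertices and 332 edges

This problem is in P: BFS/DFS visits each vertex and edge once: O(V+E).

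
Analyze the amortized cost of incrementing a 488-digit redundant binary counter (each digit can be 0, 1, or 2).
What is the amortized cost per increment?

A redundant counter on 488 digits allows digit values 0, 1, 2. Increment adds 1 to the least significant digit and carries any 2 to a 0 plus +1 on the next digit. With potential Phi = (number of 2-digits), each increment does O(1) actual work plus a chain of carries, each of which decreases Phi by 1. Amortized O(1).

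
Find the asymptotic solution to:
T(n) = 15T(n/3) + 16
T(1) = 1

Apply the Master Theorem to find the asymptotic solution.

a=15, b=3, f(n)=16. log_3(15) = 2.465. Case 1 of Master Theorem: T(n) = O(n^2.465).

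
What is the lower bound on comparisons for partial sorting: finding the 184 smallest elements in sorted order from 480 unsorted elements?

Finding 184 smallest of 480 in sorted order: Omega(480) to identify the 184 smallest, plus Omega(184 log 184) to sort them. Total: Omega(n + k log k).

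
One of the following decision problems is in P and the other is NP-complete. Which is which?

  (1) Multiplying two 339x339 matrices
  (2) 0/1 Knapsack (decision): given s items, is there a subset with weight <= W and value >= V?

(1) is P: the schoolbook algorithm runs in O(n^3).
(2) is NP-complete: reduces from Subset Sum.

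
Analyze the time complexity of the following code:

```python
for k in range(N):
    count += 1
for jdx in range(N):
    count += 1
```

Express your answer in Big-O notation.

Time complexity: O(n).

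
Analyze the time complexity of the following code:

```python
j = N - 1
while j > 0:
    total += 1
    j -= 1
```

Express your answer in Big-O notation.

Time complexity: O(n).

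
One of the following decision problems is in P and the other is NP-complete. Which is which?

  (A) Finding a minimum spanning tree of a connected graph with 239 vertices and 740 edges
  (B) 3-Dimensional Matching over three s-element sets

(A) is P: Kruskal's / Prim's algorithms run in polynomial time.
(B) is NP-complete: one of Karp's 21 NP-complete problems.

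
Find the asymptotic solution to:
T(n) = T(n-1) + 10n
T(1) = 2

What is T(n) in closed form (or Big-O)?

Unrolling: T(n) = 2 + 10*(2 + 3 + ... + n) = 2 + 10*(n(n+1)/2 - 1) = O(n^2).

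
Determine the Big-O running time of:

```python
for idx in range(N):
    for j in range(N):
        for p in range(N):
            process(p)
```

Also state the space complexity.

Time complexity: O(n^3).
Space complexity: O(1).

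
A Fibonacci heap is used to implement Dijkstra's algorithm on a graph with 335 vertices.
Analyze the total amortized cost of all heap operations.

Dijkstra performs 335 insert, 335 extract-min, and at most E decrease-key operations. With Fibonacci heap: insert O(1) amortized, extract-min O(log n) amortized, decrease-key O(1) amortized. Total with n = 335: O(n * 1 + n * log n + E * 1) = O(n log n + E).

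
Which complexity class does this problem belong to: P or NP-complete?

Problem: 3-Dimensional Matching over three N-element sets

This problem is NP-complete: one of Karp's 21 NP-complete problems.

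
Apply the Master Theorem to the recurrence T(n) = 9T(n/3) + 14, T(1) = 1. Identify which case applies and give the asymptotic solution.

a=9, b=3, f(n)=14.
log_3(9) = 2 > 0.
Since f(n) = O(n^0) is polynomially smaller than n^2, Case 1 applies.
T(n) = Theta(n^2).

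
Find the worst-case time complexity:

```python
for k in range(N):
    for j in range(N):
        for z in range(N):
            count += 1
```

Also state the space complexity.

Time complexity: O(n^3).
Space complexity: O(1).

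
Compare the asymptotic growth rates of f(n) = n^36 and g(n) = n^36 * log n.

g(n) = n^36 * log n grows faster: extra log n factor -> infinity.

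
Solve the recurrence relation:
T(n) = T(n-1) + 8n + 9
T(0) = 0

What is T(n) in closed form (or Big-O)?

Dominant term in sum is 8*sum(i, i=1..n) = 8*n*(n+1)/2 = O(n^2).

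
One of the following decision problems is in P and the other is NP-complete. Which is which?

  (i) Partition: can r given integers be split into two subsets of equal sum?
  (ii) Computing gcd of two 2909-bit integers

(i) is NP-complete: Subset Sum reduces to it (one of Karp's 21 NP-complete problems).
(ii) is P: the Euclidean algorithm runs in polynomial time in the bit-length.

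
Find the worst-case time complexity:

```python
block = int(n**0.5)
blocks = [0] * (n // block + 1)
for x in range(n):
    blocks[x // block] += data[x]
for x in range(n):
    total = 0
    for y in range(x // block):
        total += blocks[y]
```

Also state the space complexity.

Time complexity: O(n * sqrt(n)).
Space complexity: O(sqrt(n)).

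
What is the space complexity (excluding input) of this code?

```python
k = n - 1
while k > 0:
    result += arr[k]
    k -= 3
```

Space complexity: O(1).
Only a constant amount of auxiliary storage is used; nothing grows with n.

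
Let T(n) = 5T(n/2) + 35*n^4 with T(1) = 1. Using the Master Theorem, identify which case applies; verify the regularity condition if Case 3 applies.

a=5, b=2, f(n)=35*n^4.
log_2(5) = 2.322 < 4.
f(n) = Omega(n^(2.322+epsilon)) for some epsilon > 0, so Case 3 is the candidate.
Regularity: a*f(n/b) = 5*35*(n/2)^4 = (5/16)*35*n^4 <= c*f(n) with c = 5/16 < 1. Satisfied.
Case 3: T(n) = Theta(n^4).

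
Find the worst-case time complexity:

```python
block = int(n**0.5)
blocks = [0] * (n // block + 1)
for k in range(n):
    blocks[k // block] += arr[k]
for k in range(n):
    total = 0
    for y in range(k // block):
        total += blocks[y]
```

Time complexity: O(n * sqrt(n)).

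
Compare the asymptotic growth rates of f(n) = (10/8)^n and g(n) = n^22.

f(n) = (10/8)^n grows faster: (10/8)^n is exponential with base 10/8 > 1, dominating every polynomial.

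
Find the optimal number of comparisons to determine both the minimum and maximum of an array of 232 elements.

Naive approach: 462 comparisons (231 for max + 231 for min).
Optimal: Compare elements in pairs first (floor(n/2) = 116 comparisons), then find max among winners and min among losers (115 comparisons each).
Total: ceil(3n/2) - 2 = 346 comparisons. An adversary argument shows this is also a lower bound.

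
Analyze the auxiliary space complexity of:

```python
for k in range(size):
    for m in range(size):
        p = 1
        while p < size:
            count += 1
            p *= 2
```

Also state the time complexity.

Space complexity: O(1).
Only a constant amount of auxiliary storage is used; nothing grows with n.
Time complexity: O(n^2 log n).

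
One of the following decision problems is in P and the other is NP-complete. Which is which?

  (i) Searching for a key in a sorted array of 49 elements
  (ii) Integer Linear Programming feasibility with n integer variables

(i) is P: binary search runs in O(log n).
(ii) is NP-complete: ILP feasibility is NP-complete (LP relaxation is in P).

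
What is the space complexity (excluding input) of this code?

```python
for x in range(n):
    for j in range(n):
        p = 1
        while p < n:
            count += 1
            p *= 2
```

Space complexity: O(1).
Only a constant amount of auxiliary storage is used; nothing grows with n.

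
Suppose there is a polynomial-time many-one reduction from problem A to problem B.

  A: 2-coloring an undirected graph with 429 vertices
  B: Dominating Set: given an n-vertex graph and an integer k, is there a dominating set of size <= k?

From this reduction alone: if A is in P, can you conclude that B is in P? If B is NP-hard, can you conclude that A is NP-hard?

A poly-time reduction A <=_p B transfers tractability DOWN (B easy => A easy) and hardness UP (A hard => B hard), not the reverse.
From A in P, the reduction alone does NOT give B in P: any problem in P trivially reduces to SAT, yet SAT is not known to be in P.
From B NP-hard, the reduction alone does NOT give A NP-hard: again, easy problems reduce to hard ones.
(Here in fact A is P and B is NP-complete.)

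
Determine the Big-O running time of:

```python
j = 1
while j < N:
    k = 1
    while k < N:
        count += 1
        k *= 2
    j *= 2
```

Time complexity: O(log^2 n).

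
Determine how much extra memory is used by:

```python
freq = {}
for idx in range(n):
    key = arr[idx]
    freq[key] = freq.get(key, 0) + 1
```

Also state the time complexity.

Space complexity: O(n).
Auxiliary storage grows linearly with the input size n in the worst case.
Time complexity: O(n).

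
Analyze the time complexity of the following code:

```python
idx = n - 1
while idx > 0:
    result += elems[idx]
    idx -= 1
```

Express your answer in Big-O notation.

Time complexity: O(n).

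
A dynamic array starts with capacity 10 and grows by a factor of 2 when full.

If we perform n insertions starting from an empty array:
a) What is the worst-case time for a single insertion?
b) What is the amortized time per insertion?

(a) Worst-case single insertion: O(n) -- when the array is full at capacity c, the resize copies all c elements, and c can be Theta(n).
(b) Resizes happen at sizes 10, 20, 40, ... Total copy cost for n insertions: 10 + 20 + ... = O(n) (geometric series with ratio 1/2). Amortized cost per insertion: O(n)/n = O(1).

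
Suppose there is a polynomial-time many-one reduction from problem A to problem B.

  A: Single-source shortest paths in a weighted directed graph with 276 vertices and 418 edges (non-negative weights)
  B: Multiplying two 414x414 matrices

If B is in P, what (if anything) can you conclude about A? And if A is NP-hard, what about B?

A poly-time reduction A <=_p B means any A-instance can be transformed to a B-instance in poly time.
If B is in P: compose the reduction with B's poly-time algorithm to solve A in poly time, so A is in P.
If A is NP-hard: every NP problem reduces to A, which reduces to B; composing reductions, every NP problem reduces to B, so B is NP-hard.
(Here in fact A is P and B is P.)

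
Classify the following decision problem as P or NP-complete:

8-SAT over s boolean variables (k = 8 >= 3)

This problem is NP-complete: 3-SAT is NP-complete (Cook-Levin); k-SAT for k>=3 reduces from 3-SAT.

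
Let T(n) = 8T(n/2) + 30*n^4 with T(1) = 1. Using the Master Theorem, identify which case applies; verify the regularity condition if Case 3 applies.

a=8, b=2, f(n)=30*n^4.
log_2(8) = 3 < 4.
f(n) = Omega(n^(3+epsilon)) for some epsilon > 0, so Case 3 is the candidate.
Regularity: a*f(n/b) = 8*30*(n/2)^4 = (8/16)*30*n^4 <= c*f(n) with c = 8/16 < 1. Satisfied.
Case 3: T(n) = Theta(n^4).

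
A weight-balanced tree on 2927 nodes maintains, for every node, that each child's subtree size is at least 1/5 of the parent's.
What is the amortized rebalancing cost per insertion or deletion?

With balance ratio 1/5, tree height is O(log_{5/1}(2927)) = O(log n). A rebalance at a node of size s costs O(s) but requires Omega(s) updates in that subtree to retrigger. Summed over the O(log n) ancestors of the touched leaf, amortized rebalancing is O(log n).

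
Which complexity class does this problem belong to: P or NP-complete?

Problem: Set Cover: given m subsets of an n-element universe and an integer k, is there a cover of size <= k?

This problem is NP-complete: one of Karp's 21 NP-complete problems (with k part of the input).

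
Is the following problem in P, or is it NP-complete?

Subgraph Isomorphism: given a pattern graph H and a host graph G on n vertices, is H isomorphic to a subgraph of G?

This problem is NP-complete: generalizes Clique and Hamiltonian Path (pattern size is part of the input).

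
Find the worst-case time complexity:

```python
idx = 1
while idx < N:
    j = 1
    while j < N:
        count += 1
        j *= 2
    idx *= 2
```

Time complexity: O(log^2 n).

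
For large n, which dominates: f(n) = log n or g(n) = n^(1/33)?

g(n) = n^(1/33) grows faster: any positive power of n dominates log n.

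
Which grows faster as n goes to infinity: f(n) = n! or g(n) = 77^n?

f(n) = n! grows faster: n!/77^n -> infinity by Stirling.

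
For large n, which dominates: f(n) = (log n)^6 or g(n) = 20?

f(n) = (log n)^6 grows faster: any unbounded function dominates a constant.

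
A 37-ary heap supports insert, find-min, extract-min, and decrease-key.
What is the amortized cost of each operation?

The 37-ary heap has height O(log_37 n). Insert sifts up: O(log_37 n). Find-min reads the root: O(1). Extract-min sifts down comparing 37 children per level: O(37 * log_37 n). Decrease-key sifts up: O(log_37 n).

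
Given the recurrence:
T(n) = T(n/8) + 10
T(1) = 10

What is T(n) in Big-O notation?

Each step divides n by 8 and adds 10. After log_8(n) steps, T(n) = O(log n).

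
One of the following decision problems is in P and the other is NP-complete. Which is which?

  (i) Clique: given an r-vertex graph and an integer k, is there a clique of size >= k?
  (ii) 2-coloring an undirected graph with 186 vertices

(i) is NP-complete: complement of Independent Set / Vertex Cover (with k part of the input).
(ii) is P: 2-coloring is bipartiteness testing via BFS, O(V+E).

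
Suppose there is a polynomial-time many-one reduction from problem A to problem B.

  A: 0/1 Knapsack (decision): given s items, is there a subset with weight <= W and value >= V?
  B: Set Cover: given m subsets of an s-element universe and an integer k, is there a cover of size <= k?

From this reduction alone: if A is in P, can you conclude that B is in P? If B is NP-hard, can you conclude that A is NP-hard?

A poly-time reduction A <=_p B transfers tractability DOWN (B easy => A easy) and hardness UP (A hard => B hard), not the reverse.
From A in P, the reduction alone does NOT give B in P: any problem in P trivially reduces to SAT, yet SAT is not known to be in P.
From B NP-hard, the reduction alone does NOT give A NP-hard: again, easy problems reduce to hard ones.
(Here in fact A is NP-complete and B is NP-complete.)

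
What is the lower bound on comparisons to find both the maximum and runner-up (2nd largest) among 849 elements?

Lower bound: finding the max needs 849-1 comparisons. By an adversary weight-doubling argument, the maximum element must personally win at least ceil(log_2(849)) = 10 comparisons in any correct algorithm. The 2nd largest is among those 10 direct losers, and distinguishing it requires 10-1 more comparisons. Total >= 849-1 + 10-1 = 857. A balanced tournament achieves this bound exactly.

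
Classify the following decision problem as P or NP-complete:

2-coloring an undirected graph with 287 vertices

This problem is in P: 2-coloring is bipartiteness testing via BFS, O(V+E).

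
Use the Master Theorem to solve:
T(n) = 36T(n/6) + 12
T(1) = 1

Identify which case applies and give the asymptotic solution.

a=36, b=6, f(n)=12.
log_6(36) = 2 > 0.
Since f(n) = O(n^0) is polynomially smaller than n^2, Case 1 applies.
T(n) = Theta(n^2).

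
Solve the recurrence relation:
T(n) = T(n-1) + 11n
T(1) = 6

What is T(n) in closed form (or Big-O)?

Unrolling: T(n) = 6 + 11*(2 + 3 + ... + n) = 6 + 11*(n(n+1)/2 - 1) = O(n^2).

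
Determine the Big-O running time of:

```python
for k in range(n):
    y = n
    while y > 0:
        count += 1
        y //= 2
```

Time complexity: O(n log n).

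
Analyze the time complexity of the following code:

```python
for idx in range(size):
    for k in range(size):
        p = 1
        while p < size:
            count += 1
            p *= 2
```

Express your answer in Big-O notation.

Time complexity: O(n^2 log n).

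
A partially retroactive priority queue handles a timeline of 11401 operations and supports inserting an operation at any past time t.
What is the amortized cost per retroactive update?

Partially retroactive priority queues (Demaine-Iacono-Langerman) allow updates at past times with queries only at the present. With a balanced BST over the m = 11401 timeline events tracking bridges, each retroactive insert or delete is O(log m) amortized.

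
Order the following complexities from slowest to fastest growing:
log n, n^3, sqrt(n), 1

Ordered by growth rate: 1 < log n < sqrt(n) < n^3.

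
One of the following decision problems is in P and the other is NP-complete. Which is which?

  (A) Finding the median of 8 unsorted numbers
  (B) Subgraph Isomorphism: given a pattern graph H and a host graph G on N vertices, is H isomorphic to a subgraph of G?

(A) is P: linear-time selection (median-of-medians) runs in O(n).
(B) is NP-complete: generalizes Clique and Hamiltonian Path (pattern size is part of the input).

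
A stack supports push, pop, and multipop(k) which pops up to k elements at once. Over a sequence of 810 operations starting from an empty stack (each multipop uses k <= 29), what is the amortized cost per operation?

Each element is pushed exactly once and popped at most once (whether by pop or as part of a multipop). So the total number of individual pops over the whole sequence is at most the number of pushes, which is at most 810. Total work <= 2 * 810, hence O(1) amortized per operation.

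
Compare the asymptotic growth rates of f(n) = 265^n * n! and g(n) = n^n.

f(n) = 265^n * n! grows faster: by Stirling n! ~ sqrt(2 pi n)(n/e)^n, so 265^n n! / n^n ~ (265/e)^n sqrt(2 pi n) -> infinity since 265/e > 1.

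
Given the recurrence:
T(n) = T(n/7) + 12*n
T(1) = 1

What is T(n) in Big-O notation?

Geometric series: 12*n*(1 + 1/7 + 1/7^2 + ...) = O(n). T(n) = O(n).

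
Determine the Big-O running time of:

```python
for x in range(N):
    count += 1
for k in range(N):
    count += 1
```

Time complexity: O(n).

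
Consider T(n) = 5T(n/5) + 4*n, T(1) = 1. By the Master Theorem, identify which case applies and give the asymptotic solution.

a=5, b=5, f(n)=4*n.
log_5(5) = 1, so n^(log_b(a)) = n.
f(n) = Theta(n), so Case 2 applies.
T(n) = Theta(n log n).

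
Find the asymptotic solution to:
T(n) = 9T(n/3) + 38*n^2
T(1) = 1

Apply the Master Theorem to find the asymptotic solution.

a=9, b=3, f(n)=38*n^2. log_3(9) = 2. Case 2: T(n) = O(n^2 log n).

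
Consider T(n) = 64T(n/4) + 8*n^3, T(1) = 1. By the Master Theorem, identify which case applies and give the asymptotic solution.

a=64, b=4, f(n)=8*n^3.
log_4(64) = 3, so n^(log_b(a)) = n^3.
f(n) = Theta(n^3), so Case 2 applies.
T(n) = Theta(n^3 log n).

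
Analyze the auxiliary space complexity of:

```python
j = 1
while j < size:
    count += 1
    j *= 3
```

Space complexity: O(1).
Only a constant amount of auxiliary storage is used; nothing grows with n.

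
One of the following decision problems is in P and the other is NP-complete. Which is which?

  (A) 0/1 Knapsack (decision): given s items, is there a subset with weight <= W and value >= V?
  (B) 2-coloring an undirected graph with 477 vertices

(A) is NP-complete: reduces from Subset Sum.
(B) is P: 2-coloring is bipartiteness testing via BFS, O(V+E).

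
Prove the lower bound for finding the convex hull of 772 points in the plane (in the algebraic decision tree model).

Reduction from sorting: given 772 numbers x_1,...,x_{772}, map x_i to the point (x_i, x_i^2) on the parabola y = x^2. All points are on the convex hull, and walking the hull gives them in sorted x-order. Since sorting requires Omega(n log n), so does planar convex hull.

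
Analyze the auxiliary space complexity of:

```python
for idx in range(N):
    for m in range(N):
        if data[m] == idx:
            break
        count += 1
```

Space complexity: O(1).
Only a constant amount of auxiliary storage is used; nothing grows with n.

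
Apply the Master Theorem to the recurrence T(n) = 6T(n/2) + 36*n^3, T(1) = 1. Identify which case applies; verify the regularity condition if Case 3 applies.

a=6, b=2, f(n)=36*n^3.
log_2(6) = 2.585 < 3.
f(n) = Omega(n^(2.585+epsilon)) for some epsilon > 0, so Case 3 is the candidate.
Regularity: a*f(n/b) = 6*36*(n/2)^3 = (6/8)*36*n^3 <= c*f(n) with c = 6/8 < 1. Satisfied.
Case 3: T(n) = Theta(n^3).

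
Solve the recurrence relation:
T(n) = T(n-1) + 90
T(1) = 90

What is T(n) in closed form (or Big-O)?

Unrolling: T(n) = T(n-1) + 90 = T(n-2) + 2*90 = ... = T(1) + (n-1)*90 = 90 + (n-1)*90 = 90n.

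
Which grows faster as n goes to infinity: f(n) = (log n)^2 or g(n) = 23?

f(n) = (log n)^2 grows faster: any unbounded function dominates a constant.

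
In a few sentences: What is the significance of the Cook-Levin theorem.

The Cook-Levin theorem proves that SAT is NP-complete. It was the first problem shown to be NP-complete, establishing the foundation for proving other problems NP-complete via reductions from SAT.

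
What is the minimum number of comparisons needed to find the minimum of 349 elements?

Finding the minimum requires 348 comparisons, identical reasoning to finding the maximum. Each comparison eliminates one candidate.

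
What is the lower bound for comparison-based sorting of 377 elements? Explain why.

A comparison-based sorting algorithm corresponds to a decision tree. With 377! possible permutations, the tree has 377! leaves. The height is at least log_2(377!) = Omega(n log n) by Stirling's approximation.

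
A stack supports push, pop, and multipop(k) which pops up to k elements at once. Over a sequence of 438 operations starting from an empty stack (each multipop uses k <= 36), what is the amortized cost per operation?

Each element is pushed exactly once and popped at most once (whether by pop or as part of a multipop). So the total number of individual pops over the whole sequence is at most the number of pushes, which is at most 438. Total work <= 2 * 438, hence O(1) amortized per operation.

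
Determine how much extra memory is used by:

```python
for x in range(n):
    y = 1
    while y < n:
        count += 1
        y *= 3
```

Space complexity: O(1).
Only a constant amount of auxiliary storage is used; nothing grows with n.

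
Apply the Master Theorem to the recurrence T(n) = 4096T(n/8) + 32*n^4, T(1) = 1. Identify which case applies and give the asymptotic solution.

a=4096, b=8, f(n)=32*n^4.
log_8(4096) = 4, so n^(log_b(a)) = n^4.
f(n) = Theta(n^4), so Case 2 applies.
T(n) = Theta(n^4 log n).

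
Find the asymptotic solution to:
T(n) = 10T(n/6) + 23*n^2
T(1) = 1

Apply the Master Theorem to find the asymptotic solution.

a=10, b=6, f(n)=23*n^2. log_6(10) = 1.285 < 2. Case 3: T(n) = O(n^2).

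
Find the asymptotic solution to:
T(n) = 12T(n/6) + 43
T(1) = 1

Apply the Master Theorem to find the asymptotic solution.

a=12, b=6, f(n)=43. log_6(12) = 1.387. Case 1 of Master Theorem: T(n) = O(n^1.387).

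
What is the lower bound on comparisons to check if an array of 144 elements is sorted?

To verify 144 elements are sorted, we must compare each consecutive pair. Skipping any pair allows an adversary to swap them. Therefore 143 comparisons are necessary and sufficient.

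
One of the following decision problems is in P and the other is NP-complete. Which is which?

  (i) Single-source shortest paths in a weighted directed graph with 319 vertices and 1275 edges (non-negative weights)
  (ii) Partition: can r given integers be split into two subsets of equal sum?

(i) is P: Dijkstra's algorithm runs in O((V+E) log V).
(ii) is NP-complete: Subset Sum reduces to it (one of Karp's 21 NP-complete problems).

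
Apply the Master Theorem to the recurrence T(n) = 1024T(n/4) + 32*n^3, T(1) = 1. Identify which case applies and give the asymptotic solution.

a=1024, b=4, f(n)=32*n^3.
log_4(1024) = 5 > 3.
Since f(n) = O(n^3) is polynomially smaller than n^5, Case 1 applies.
T(n) = Theta(n^5).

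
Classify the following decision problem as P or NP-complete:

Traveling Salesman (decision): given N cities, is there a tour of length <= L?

This problem is NP-complete: reduces from Hamiltonian Cycle.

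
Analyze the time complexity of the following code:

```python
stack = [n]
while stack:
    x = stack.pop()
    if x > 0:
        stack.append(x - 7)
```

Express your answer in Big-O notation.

Time complexity: O(n).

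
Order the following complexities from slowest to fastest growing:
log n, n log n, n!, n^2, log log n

Ordered by growth rate: log log n < log n < n log n < n^2 < n!.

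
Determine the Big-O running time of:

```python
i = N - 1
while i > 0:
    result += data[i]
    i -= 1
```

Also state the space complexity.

Time complexity: O(n).
Space complexity: O(1).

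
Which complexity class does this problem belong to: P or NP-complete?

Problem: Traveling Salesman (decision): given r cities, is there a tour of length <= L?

This problem is NP-complete: reduces from Hamiltonian Cycle.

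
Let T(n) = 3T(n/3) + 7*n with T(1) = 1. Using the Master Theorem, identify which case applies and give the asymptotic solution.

a=3, b=3, f(n)=7*n.
log_3(3) = 1, so n^(log_b(a)) = n.
f(n) = Theta(n), so Case 2 applies.
T(n) = Theta(n log n).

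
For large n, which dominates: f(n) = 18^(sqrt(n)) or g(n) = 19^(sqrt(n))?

g(n) = 19^(sqrt(n)) grows faster: ratio is (19/18)^(sqrt(n)) -> infinity since 19/18 > 1.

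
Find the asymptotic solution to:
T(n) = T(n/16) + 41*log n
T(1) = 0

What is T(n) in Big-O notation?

Each of the log_16(n) levels adds O(log n). T(n) = O(log^2 n).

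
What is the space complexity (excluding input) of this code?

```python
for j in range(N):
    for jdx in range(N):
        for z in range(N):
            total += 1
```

Space complexity: O(1).
Only a constant amount of auxiliary storage is used; nothing grows with n.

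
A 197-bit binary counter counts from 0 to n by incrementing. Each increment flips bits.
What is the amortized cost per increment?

Bit i flips every 2^i increments. Total flips over n increments: sum_{i=0}^{197} n/2^i < 2n. Amortized cost: 2n/n = O(1).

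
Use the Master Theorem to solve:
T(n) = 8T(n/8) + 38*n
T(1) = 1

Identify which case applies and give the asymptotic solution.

a=8, b=8, f(n)=38*n.
log_8(8) = 1, so n^(log_b(a)) = n.
f(n) = Theta(n), so Case 2 applies.
T(n) = Theta(n log n).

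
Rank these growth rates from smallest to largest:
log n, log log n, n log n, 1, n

Ordered by growth rate: 1 < log log n < log n < n < n log n.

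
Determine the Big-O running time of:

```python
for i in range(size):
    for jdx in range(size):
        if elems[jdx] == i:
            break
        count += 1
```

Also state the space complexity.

Time complexity: O(n^2).
Space complexity: O(1).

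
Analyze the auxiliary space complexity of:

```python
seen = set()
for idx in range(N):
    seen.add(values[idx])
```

Space complexity: O(n).
Auxiliary storage grows linearly with the input size n in the worst case.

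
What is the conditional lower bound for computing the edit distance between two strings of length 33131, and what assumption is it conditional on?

Under SETH (the Strong Exponential Time Hypothesis), edit distance on length-33131 strings cannot be computed in O(n^(2-epsilon)) time for any epsilon > 0 (Backurs-Indyk). The reduction is from CNF-SAT via the orthogonal vectors problem.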